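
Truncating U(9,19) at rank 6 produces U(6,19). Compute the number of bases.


Truncating U(9,19) to rank 6 gives U(6,19).
Bases of U(6,19) are all 6-element subsets of 19 elements.
Number of bases = C(19,6) = 19! / (6! * 13!) = 27132.

27132


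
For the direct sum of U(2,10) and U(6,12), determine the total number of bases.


Bases of a direct sum M1 + M2: |B| = |B(M1)| * |B(M2)|.
|B(U(2,10))| = C(10,2) = 45.
|B(U(6,12))| = C(12,6) = 924.
Total bases = 45 * 924 = 41580.

41580


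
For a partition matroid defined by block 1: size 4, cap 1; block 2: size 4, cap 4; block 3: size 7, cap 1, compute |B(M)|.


A basis picks exactly ci elements from block i.
Number of bases = product of C(|Si|, ci).
= C(4,1) * C(4,4) * C(7,1)
= 4 * 1 * 7
= 28.

28


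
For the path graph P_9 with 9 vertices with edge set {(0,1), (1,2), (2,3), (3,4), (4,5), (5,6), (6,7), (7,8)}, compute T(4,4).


A path on 9 vertices is a tree with 8 edges.
T(x,y) = x^(8) for any tree.
T(4,4) = 4^8 = 65536.

65536


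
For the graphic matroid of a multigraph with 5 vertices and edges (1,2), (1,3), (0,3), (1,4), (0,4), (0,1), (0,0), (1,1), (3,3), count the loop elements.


In a graphic matroid, a loop is a self-loop edge (u,u) with rank 0.
Examining all 9 edges for self-loops...
Self-loops found: (0,0), (1,1), (3,3)
Number of loops = 3.

3


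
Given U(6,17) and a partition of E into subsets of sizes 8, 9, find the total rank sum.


r(Ai) = min(|Ai|, 6) for each part.
Sum = min(8,6) + min(9,6)
    = 6 + 6
    = 12.

12


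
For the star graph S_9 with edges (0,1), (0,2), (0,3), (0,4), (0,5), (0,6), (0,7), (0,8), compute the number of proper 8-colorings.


P(tree, k) = k * (k-1)^(8) for any tree on 9 vertices.
P(8) = 8 * 7^8 = 8 * 5764801 = 46118408.

46118408


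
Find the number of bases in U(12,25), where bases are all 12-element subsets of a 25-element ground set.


Bases of U(12,25) are all 12-element subsets of the 25-element ground set.
Number of bases = C(25,12).
C(25,12) = 25! / (12! * 13!) = 5200300.

5200300


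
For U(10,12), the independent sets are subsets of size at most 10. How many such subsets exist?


Independent sets of U(10,12) are all subsets of size <= 10.
Count = (12 choose 0) + (12 choose 1) + (12 choose 2) + (12 choose 3) + (12 choose 4) + (12 choose 5) + (12 choose 6) + (12 choose 7) + (12 choose 8) + (12 choose 9) + (12 choose 10)
     = 1 + 12 + 66 + 220 + 495 + 792 + 924 + 792 + 495 + 220 + 66
     = 4083.

4083


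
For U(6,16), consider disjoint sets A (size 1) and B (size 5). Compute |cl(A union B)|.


|A union B| = 1 + 5 = 6 (disjoint).
In U(6,16), cl(S) = S if |S| < 6, else cl(S) = E.
Since 6 >= 6, cl(A union B) = E.
|cl(A union B)| = 16.

16


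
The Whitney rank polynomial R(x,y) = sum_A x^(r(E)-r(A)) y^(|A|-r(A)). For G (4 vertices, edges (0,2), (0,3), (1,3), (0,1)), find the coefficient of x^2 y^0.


R(x,y) = sum over A in 2^E of x^(r(E)-r(A)) * y^(|A|-r(A)).
G has 4 vertices, 4 edges. r(E) = 3.
Enumerate all 2^4 = 16 subsets.
Count subsets with r(E)-r(A)=2 and |A|-r(A)=0: 4.

4


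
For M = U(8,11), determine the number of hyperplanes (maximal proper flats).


Hyperplanes of U(8,11) are flats of rank 7.
In a uniform matroid, these are exactly the (7)-element subsets.
Count = (11 choose 7) = 330.

330


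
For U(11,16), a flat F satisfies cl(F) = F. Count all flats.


Flats of U(11,16): every subset of size < 11 is a flat, plus E itself.
Count = C(16,0) + C(16,1) + C(16,2) + C(16,3) + C(16,4) + C(16,5) + C(16,6) + C(16,7) + C(16,8) + C(16,9) + C(16,10) + 1
     = 1 + 16 + 120 + 560 + 1820 + 4368 + 8008 + 11440 + 12870 + 11440 + 8008 + 1
     = 58652.

58652


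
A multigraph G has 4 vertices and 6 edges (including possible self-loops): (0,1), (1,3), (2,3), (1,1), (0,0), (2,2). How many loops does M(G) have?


In a graphic matroid, a loop is a self-loop edge (u,u) with rank 0.
Examining all 6 edges for self-loops...
Self-loops found: (1,1), (0,0), (2,2)
Number of loops = 3.

3


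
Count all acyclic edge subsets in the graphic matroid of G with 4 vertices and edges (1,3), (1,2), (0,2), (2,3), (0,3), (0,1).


An independent set in a graphic matroid is an acyclic edge subset.
G has 4 vertices and 6 edges.
Enumerate all 2^6 = 64 subsets, checking for acyclicity.
Total independent sets = 38.

38


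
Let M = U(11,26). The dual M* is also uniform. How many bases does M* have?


The dual of U(r,n) is U(n-r, n) = U(15,26).
Bases of U(15,26) are all (15)-element subsets.
|B(M*)| = (26 choose 15) = 7726160.

7726160


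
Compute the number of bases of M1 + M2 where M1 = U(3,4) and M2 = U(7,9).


Bases of a direct sum M1 + M2: |B| = |B(M1)| * |B(M2)|.
|B(U(3,4))| = C(4,3) = 4.
|B(U(7,9))| = C(9,7) = 36.
Total bases = 4 * 36 = 144.

144


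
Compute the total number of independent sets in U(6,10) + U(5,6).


For a direct sum, |I(M1+M2)| = |I(M1)| * |I(M2)|.
|I(U(6,10))| = sum C(10,k) for k=0..6 = 848.
|I(U(5,6))| = sum C(6,k) for k=0..5 = 63.
Total = 848 * 63 = 53424.

53424


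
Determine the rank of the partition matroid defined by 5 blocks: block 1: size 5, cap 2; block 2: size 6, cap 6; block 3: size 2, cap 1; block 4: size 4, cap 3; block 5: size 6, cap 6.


Rank of a partition matroid = sum of min(|Si|, ci) for each block.
= min(5,2) + min(6,6) + min(2,1) + min(4,3) + min(6,6)
= 2 + 6 + 1 + 3 + 6
= 18.

18


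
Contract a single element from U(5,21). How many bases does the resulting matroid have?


Contracting e from U(5,21) gives U(4,20).
Bases of U(4,20) = C(20,4) = 20! / (4! * 16!) = 4845.

4845


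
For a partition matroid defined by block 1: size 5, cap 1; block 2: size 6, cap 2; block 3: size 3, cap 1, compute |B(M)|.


A basis picks exactly ci elements from block i.
Number of bases = product of C(|Si|, ci).
= C(5,1) * C(6,2) * C(3,1)
= 5 * 15 * 3
= 225.

225


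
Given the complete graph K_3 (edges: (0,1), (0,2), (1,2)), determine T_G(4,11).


T(K_3; x,y) = x^2 + x + y.
T(4,11) = 16 + 4 + 11 = 31.

31


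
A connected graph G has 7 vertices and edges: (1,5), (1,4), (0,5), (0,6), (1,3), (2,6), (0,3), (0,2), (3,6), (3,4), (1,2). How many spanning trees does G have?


By Kirchhoff's matrix tree theorem, the number of spanning trees equals
the determinant of any cofactor of the Laplacian matrix L.
G has 7 vertices and 11 edges.
Computing the (6 x 6) cofactor determinant gives 178.

178


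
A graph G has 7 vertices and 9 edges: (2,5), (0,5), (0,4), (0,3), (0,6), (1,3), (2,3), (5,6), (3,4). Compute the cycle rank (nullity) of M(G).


Cycle rank (nullity) = |E| - r(M) = |E| - (|V| - c).
|E| = 9, |V| = 7, c = 1.
Nullity = 9 - (7 - 1) = 9 - 6 = 3.

3


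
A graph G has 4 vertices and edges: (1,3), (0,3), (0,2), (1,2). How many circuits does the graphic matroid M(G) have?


A circuit in a graphic matroid = edge set of a simple cycle.
G has 4 vertices and 4 edges.
Enumerating all minimal edge subsets forming cycles...
Total circuits found: 1.

1


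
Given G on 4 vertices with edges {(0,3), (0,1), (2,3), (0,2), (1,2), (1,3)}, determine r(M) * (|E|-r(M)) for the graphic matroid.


r(M) = |V| - c = 4 - 1 = 3.
nullity = |E| - r(M) = 6 - 3 = 3.
Product = 3 * 3 = 9.

9


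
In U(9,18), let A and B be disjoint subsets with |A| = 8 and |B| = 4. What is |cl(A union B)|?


|A union B| = 8 + 4 = 12 (disjoint).
In U(9,18), cl(S) = S if |S| < 9, else cl(S) = E.
Since 12 >= 9, cl(A union B) = E.
|cl(A union B)| = 18.

18


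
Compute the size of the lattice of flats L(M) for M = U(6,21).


Flats of U(6,21): every subset of size < 6 is a flat, plus E itself.
Count = C(21,0) + C(21,1) + C(21,2) + C(21,3) + C(21,4) + C(21,5) + 1
     = 1 + 21 + 210 + 1330 + 5985 + 20349 + 1
     = 27897.

27897


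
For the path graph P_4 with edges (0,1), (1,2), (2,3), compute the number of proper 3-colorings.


P(P_4, k) = k * (k-1)^(3).
P(3) = 3 * 2^3 = 3 * 8 = 24.

24


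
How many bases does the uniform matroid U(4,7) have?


Bases of U(4,7) are all 4-element subsets of the 7-element ground set.
Number of bases = C(7,4).
C(7,4) = (7 * 6 * 5 * 4) / (1 * 2 * 3 * 4) = 35.

35


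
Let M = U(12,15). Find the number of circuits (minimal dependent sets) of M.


In U(12,15), circuits are the (13)-element subsets.
Any set of 13 elements is dependent, and removing any one element gives
an independent set of size 12, so it is a minimal dependent set.
Number of circuits = C(15,13) = 105.

105


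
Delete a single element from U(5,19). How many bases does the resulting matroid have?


Deleting e from U(5,19) gives U(5,18) since n > r.
Bases of U(5,18) = (18 choose 5) = 8568.

8568


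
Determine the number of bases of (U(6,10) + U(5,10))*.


(M1+M2)* = M1* + M2*.
M1* = U(4,10), bases: C(10,4) = 210.
M2* = U(5,10), bases: C(10,5) = 252.
|B(M*)| = 210 * 252 = 52920.

52920


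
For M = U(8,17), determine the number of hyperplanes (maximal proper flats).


Hyperplanes of U(8,17) are flats of rank 7.
In a uniform matroid, these are exactly the (7)-element subsets.
Count = C(17,7) = 19448.

19448


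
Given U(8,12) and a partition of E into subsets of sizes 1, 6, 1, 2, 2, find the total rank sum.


r(Ai) = min(|Ai|, 8) for each part.
Sum = min(1,8) + min(6,8) + min(1,8) + min(2,8) + min(2,8)
    = 1 + 6 + 1 + 2 + 2
    = 12.

12


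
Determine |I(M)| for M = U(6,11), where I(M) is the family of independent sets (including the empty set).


Independent sets of U(6,11) are all subsets of size <= 6.
Count = (11 choose 0) + (11 choose 1) + (11 choose 2) + (11 choose 3) + (11 choose 4) + (11 choose 5) + (11 choose 6)
     = 1 + 11 + 55 + 165 + 330 + 462 + 462
     = 1486.

1486


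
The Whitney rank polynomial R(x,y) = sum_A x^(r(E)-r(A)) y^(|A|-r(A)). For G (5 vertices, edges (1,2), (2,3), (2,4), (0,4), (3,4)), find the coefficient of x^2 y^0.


R(x,y) = sum over A in 2^E of x^(r(E)-r(A)) * y^(|A|-r(A)).
G has 5 vertices, 5 edges. r(E) = 4.
Enumerate all 2^5 = 32 subsets.
Count subsets with r(E)-r(A)=2 and |A|-r(A)=0: 10.

10


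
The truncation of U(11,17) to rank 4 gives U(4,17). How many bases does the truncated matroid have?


Truncating U(11,17) to rank 4 gives U(4,17).
Bases of U(4,17) are all 4-element subsets of 17 elements.
Number of bases = (17 choose 4) = 2380.

2380


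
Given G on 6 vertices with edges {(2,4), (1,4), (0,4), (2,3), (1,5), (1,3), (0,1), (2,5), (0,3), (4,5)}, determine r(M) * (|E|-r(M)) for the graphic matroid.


r(M) = |V| - c = 6 - 1 = 5.
nullity = |E| - r(M) = 10 - 5 = 5.
Product = 5 * 5 = 25.

25


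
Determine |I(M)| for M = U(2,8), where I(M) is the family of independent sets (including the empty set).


Independent sets of U(2,8) are all subsets of size <= 2.
Count = (8 choose 0) + (8 choose 1) + (8 choose 2)
     = 1 + 8 + 28
     = 37.

37


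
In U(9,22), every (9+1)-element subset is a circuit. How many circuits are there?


In U(9,22), circuits are the (10)-element subsets.
Any set of 10 elements is dependent, and removing any one element gives
an independent set of size 9, so it is a minimal dependent set.
Number of circuits = C(22,10) = 646646.

646646


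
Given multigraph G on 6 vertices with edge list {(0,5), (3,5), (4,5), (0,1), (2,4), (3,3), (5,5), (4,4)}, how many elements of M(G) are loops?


In a graphic matroid, a loop is a self-loop edge (u,u) with rank 0.
Examining all 8 edges for self-loops...
Self-loops found: (3,3), (5,5), (4,4)
Number of loops = 3.

3


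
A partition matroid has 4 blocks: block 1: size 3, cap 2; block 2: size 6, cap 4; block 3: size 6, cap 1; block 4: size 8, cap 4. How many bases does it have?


A basis picks exactly ci elements from block i.
Number of bases = product of C(|Si|, ci).
= C(3,2) * C(6,4) * C(6,1) * C(8,4)
= 3 * 15 * 6 * 70
= 18900.

18900


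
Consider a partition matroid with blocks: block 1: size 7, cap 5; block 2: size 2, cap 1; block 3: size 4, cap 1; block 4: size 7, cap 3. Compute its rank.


Rank of a partition matroid = sum of min(|Si|, ci) for each block.
= min(7,5) + min(2,1) + min(4,1) + min(7,3)
= 5 + 1 + 1 + 3
= 10.

10


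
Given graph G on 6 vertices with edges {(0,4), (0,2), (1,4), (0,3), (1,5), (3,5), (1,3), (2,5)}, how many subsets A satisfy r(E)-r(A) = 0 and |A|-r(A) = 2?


R(x,y) = sum over A in 2^E of x^(r(E)-r(A)) * y^(|A|-r(A)).
G has 6 vertices, 8 edges. r(E) = 5.
Enumerate all 2^8 = 256 subsets.
Count subsets with r(E)-r(A)=0 and |A|-r(A)=2: 8.

8


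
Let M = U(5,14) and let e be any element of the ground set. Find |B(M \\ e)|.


Deleting e from U(5,14) gives U(5,13) since n > r.
Bases of U(5,13) = C(13,5) = 13! / (5! * 8!) = 1287.

1287


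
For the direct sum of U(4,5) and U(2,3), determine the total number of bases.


Bases of a direct sum M1 + M2: |B| = |B(M1)| * |B(M2)|.
|B(U(4,5))| = C(5,4) = 5.
|B(U(2,3))| = C(3,2) = 3.
Total bases = 5 * 3 = 15.

15


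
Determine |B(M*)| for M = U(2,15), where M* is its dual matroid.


The dual of U(r,n) is U(n-r, n) = U(13,15).
Bases of U(13,15) are all (13)-element subsets.
|B(M*)| = C(15,13) = 15! / (13! * 2!) = 105.

105


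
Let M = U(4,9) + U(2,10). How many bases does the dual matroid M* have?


(M1+M2)* = M1* + M2*.
M1* = U(5,9), bases: C(9,5) = 126.
M2* = U(8,10), bases: C(10,8) = 45.
|B(M*)| = 126 * 45 = 5670.

5670


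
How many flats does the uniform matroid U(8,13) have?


Flats of U(8,13): every subset of size < 8 is a flat, plus E itself.
Count = C(13,0) + C(13,1) + C(13,2) + C(13,3) + C(13,4) + C(13,5) + C(13,6) + C(13,7) + 1
     = 1 + 13 + 78 + 286 + 715 + 1287 + 1716 + 1716 + 1
     = 5813.

5813


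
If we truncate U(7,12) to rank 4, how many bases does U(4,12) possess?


Truncating U(7,12) to rank 4 gives U(4,12).
Bases of U(4,12) are all 4-element subsets of 12 elements.
Number of bases = C(12,4) = 12! / (4! * 8!) = 495.

495


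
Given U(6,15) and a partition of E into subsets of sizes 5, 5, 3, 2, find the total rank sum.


r(Ai) = min(|Ai|, 6) for each part.
Sum = min(5,6) + min(5,6) + min(3,6) + min(2,6)
    = 5 + 5 + 3 + 2
    = 15.

15


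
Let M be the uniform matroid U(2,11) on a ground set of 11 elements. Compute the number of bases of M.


Bases of U(2,11) are all 2-element subsets of the 11-element ground set.
Number of bases = C(11,2).
C(11,2) = (11 * 10) / (1 * 2) = 55.

55


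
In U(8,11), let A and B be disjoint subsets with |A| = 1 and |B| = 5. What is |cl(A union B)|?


|A union B| = 1 + 5 = 6 (disjoint).
In U(8,11), cl(S) = S if |S| < 8, else cl(S) = E.
Since 6 < 8, cl(A union B) = A union B.
|cl(A union B)| = 6.

6


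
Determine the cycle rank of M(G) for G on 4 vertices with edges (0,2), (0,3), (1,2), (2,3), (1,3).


Cycle rank (nullity) = |E| - r(M) = |E| - (|V| - c).
|E| = 5, |V| = 4, c = 1.
Nullity = 5 - (4 - 1) = 5 - 3 = 2.

2


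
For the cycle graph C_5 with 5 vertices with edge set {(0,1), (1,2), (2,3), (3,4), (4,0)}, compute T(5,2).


T(C_5; x,y) = x + x^2 + ... + x^(4) + y.
T(5,2) = 5^1 + 5^2 + 5^3 + 5^4 + 2
= 5 + 25 + 125 + 625 + 2
= 782.

782


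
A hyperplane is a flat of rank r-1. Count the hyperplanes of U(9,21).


Hyperplanes of U(9,21) are flats of rank 8.
In a uniform matroid, these are exactly the (8)-element subsets.
Count = (21 choose 8) = 203490.

203490


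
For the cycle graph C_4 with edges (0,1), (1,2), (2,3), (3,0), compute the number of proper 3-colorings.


P(C_4, k) = (k-1)^4 + (-1)^4*(k-1).
P(3) = (2)^4 + 2
= 16 + 2 = 18.

18


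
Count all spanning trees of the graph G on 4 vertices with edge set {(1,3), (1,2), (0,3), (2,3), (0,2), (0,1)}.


By Kirchhoff's matrix tree theorem, the number of spanning trees equals
the determinant of any cofactor of the Laplacian matrix L.
G has 4 vertices and 6 edges.
Computing the (3 x 3) cofactor determinant gives 16.

16


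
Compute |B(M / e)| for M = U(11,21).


Contracting e from U(11,21) gives U(10,20).
Bases of U(10,20) = C(20,10) = 184756.

184756


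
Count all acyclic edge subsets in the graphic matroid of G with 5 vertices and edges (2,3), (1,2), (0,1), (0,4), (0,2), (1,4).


An independent set in a graphic matroid is an acyclic edge subset.
G has 5 vertices and 6 edges.
Enumerate all 2^6 = 64 subsets, checking for acyclicity.
Total independent sets = 48.

48


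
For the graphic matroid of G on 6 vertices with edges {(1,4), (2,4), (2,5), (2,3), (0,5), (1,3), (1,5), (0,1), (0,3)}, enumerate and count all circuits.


A circuit in a graphic matroid = edge set of a simple cycle.
G has 6 vertices and 9 edges.
Enumerating all minimal edge subsets forming cycles...
Total circuits found: 13.

13


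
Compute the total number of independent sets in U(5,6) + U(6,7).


For a direct sum, |I(M1+M2)| = |I(M1)| * |I(M2)|.
|I(U(5,6))| = sum C(6,k) for k=0..5 = 63.
|I(U(6,7))| = sum C(7,k) for k=0..6 = 127.
Total = 63 * 127 = 8001.

8001


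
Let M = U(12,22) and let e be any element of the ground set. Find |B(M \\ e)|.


Deleting e from U(12,22) gives U(12,21) since n > r.
Bases of U(12,21) = (21 choose 12) = 293930.

293930


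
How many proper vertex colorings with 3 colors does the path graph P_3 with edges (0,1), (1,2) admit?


P(P_3, k) = k * (k-1)^(2).
P(3) = 3 * 2^2 = 3 * 4 = 12.

12


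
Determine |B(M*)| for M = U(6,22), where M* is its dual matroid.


The dual of U(r,n) is U(n-r, n) = U(16,22).
Bases of U(16,22) are all (16)-element subsets.
|B(M*)| = (22 choose 16) = 74613.

74613


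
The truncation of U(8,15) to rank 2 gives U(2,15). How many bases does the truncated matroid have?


Truncating U(8,15) to rank 2 gives U(2,15).
Bases of U(2,15) are all 2-element subsets of 15 elements.
Number of bases = C(15,2) = (15 * 14) / (1 * 2) = 105.

105


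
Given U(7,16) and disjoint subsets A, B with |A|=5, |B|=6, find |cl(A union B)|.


|A union B| = 5 + 6 = 11 (disjoint).
In U(7,16), cl(S) = S if |S| < 7, else cl(S) = E.
Since 11 >= 7, cl(A union B) = E.
|cl(A union B)| = 16.

16


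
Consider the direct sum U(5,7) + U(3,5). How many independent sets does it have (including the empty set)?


For a direct sum, |I(M1+M2)| = |I(M1)| * |I(M2)|.
|I(U(5,7))| = sum C(7,k) for k=0..5 = 120.
|I(U(3,5))| = sum C(5,k) for k=0..3 = 26.
Total = 120 * 26 = 3120.

3120


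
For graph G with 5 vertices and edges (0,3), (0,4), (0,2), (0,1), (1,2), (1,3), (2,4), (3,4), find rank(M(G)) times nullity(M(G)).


r(M) = |V| - c = 5 - 1 = 4.
nullity = |E| - r(M) = 8 - 4 = 4.
Product = 4 * 4 = 16.

16


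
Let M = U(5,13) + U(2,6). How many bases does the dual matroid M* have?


(M1+M2)* = M1* + M2*.
M1* = U(8,13), bases: C(13,8) = 1287.
M2* = U(4,6), bases: C(6,4) = 15.
|B(M*)| = 1287 * 15 = 19305.

19305


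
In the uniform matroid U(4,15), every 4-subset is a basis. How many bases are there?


Bases of U(4,15) are all 4-element subsets of the 15-element ground set.
Number of bases = C(15,4).
C(15,4) = 15! / (4! * 11!) = 1365.

1365


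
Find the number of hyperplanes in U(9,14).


Hyperplanes of U(9,14) are flats of rank 8.
In a uniform matroid, these are exactly the (8)-element subsets.
Count = C(14,8) = 14! / (8! * 6!) = 3003.

3003


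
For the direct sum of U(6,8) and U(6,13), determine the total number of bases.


Bases of a direct sum M1 + M2: |B| = |B(M1)| * |B(M2)|.
|B(U(6,8))| = C(8,6) = 28.
|B(U(6,13))| = C(13,6) = 1716.
Total bases = 28 * 1716 = 48048.

48048


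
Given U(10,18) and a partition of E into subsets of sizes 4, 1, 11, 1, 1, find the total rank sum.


r(Ai) = min(|Ai|, 10) for each part.
Sum = min(4,10) + min(1,10) + min(11,10) + min(1,10) + min(1,10)
    = 4 + 1 + 10 + 1 + 1
    = 17.

17


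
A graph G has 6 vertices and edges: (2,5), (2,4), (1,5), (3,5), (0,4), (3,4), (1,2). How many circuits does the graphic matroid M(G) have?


A circuit in a graphic matroid = edge set of a simple cycle.
G has 6 vertices and 7 edges.
Enumerating all minimal edge subsets forming cycles...
Total circuits found: 3.

3


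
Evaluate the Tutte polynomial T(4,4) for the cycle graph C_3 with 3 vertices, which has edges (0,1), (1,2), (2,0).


T(C_3; x,y) = x + x^2 + ... + x^(2) + y.
T(4,4) = 4^1 + 4^2 + 4
= 4 + 16 + 4
= 24.

24


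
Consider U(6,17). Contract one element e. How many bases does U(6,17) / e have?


Contracting e from U(6,17) gives U(5,16).
Bases of U(5,16) = (16 choose 5) = 4368.

4368


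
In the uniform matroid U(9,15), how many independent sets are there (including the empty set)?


Independent sets of U(9,15) are all subsets of size <= 9.
Count = (15 choose 0) + (15 choose 1) + (15 choose 2) + (15 choose 3) + (15 choose 4) + (15 choose 5) + (15 choose 6) + (15 choose 7) + (15 choose 8) + (15 choose 9)
     = 1 + 15 + 105 + 455 + 1365 + 3003 + 5005 + 6435 + 6435 + 5005
     = 27824.

27824


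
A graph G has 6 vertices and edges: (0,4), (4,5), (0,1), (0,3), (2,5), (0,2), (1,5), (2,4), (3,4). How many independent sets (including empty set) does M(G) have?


An independent set in a graphic matroid is an acyclic edge subset.
G has 6 vertices and 9 edges.
Enumerate all 2^9 = 512 subsets, checking for acyclicity.
Total independent sets = 292.

292


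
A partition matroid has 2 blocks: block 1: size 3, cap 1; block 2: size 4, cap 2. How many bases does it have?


A basis picks exactly ci elements from block i.
Number of bases = product of C(|Si|, ci).
= C(3,1) * C(4,2)
= 3 * 6
= 18.

18


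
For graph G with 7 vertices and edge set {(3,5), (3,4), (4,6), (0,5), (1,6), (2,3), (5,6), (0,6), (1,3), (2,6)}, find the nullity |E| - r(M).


Cycle rank (nullity) = |E| - r(M) = |E| - (|V| - c).
|E| = 10, |V| = 7, c = 1.
Nullity = 10 - (7 - 1) = 10 - 6 = 4.

4


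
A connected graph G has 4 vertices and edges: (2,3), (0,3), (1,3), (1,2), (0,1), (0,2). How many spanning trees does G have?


By Kirchhoff's matrix tree theorem, the number of spanning trees equals
the determinant of any cofactor of the Laplacian matrix L.
G has 4 vertices and 6 edges.
Computing the (3 x 3) cofactor determinant gives 16.

16


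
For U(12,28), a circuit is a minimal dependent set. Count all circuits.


In U(12,28), circuits are the (13)-element subsets.
Any set of 13 elements is dependent, and removing any one element gives
an independent set of size 12, so it is a minimal dependent set.
Number of circuits = C(28,13) = 37442160.

37442160


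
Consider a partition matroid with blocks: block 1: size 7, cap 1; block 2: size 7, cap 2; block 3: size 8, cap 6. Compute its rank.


Rank of a partition matroid = sum of min(|Si|, ci) for each block.
= min(7,1) + min(7,2) + min(8,6)
= 1 + 2 + 6
= 9.

9


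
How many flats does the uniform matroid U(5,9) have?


Flats of U(5,9): every subset of size < 5 is a flat, plus E itself.
Count = (9 choose 0) + (9 choose 1) + (9 choose 2) + (9 choose 3) + (9 choose 4) + 1
     = 1 + 9 + 36 + 84 + 126 + 1
     = 257.

257


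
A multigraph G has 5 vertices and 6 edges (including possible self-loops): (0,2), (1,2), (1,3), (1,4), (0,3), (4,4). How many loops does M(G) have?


In a graphic matroid, a loop is a self-loop edge (u,u) with rank 0.
Examining all 6 edges for self-loops...
Self-loops found: (4,4)
Number of loops = 1.

1


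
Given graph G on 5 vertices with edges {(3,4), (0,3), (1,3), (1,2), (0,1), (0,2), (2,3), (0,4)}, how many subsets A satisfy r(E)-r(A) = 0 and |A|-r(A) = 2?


R(x,y) = sum over A in 2^E of x^(r(E)-r(A)) * y^(|A|-r(A)).
G has 5 vertices, 8 edges. r(E) = 4.
Enumerate all 2^8 = 256 subsets.
Count subsets with r(E)-r(A)=0 and |A|-r(A)=2: 27.

27


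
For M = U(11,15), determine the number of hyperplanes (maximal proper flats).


Hyperplanes of U(11,15) are flats of rank 10.
In a uniform matroid, these are exactly the (10)-element subsets.
Count = (15 choose 10) = 3003.

3003


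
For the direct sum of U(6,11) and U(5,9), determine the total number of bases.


Bases of a direct sum M1 + M2: |B| = |B(M1)| * |B(M2)|.
|B(U(6,11))| = C(11,6) = 462.
|B(U(5,9))| = C(9,5) = 126.
Total bases = 462 * 126 = 58212.

58212


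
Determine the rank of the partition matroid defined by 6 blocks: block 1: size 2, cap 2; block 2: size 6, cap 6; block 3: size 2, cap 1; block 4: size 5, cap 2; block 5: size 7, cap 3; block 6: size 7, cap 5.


Rank of a partition matroid = sum of min(|Si|, ci) for each block.
= min(2,2) + min(6,6) + min(2,1) + min(5,2) + min(7,3) + min(7,5)
= 2 + 6 + 1 + 2 + 3 + 5
= 19.

19


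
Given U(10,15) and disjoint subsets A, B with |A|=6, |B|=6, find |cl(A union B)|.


|A union B| = 6 + 6 = 12 (disjoint).
In U(10,15), cl(S) = S if |S| < 10, else cl(S) = E.
Since 12 >= 10, cl(A union B) = E.
|cl(A union B)| = 15.

15


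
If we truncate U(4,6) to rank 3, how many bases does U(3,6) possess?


Truncating U(4,6) to rank 3 gives U(3,6).
Bases of U(3,6) are all 3-element subsets of 6 elements.
Number of bases = C(6,3) = (6 * 5 * 4) / (1 * 2 * 3) = 20.

20


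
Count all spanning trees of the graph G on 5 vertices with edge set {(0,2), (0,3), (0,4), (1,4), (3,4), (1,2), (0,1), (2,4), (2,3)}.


By Kirchhoff's matrix tree theorem, the number of spanning trees equals
the determinant of any cofactor of the Laplacian matrix L.
G has 5 vertices and 9 edges.
Computing the (4 x 4) cofactor determinant gives 75.

75


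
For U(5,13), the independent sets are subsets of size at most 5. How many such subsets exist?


Independent sets of U(5,13) are all subsets of size <= 5.
Count = (13 choose 0) + (13 choose 1) + (13 choose 2) + (13 choose 3) + (13 choose 4) + (13 choose 5)
     = 1 + 13 + 78 + 286 + 715 + 1287
     = 2380.

2380


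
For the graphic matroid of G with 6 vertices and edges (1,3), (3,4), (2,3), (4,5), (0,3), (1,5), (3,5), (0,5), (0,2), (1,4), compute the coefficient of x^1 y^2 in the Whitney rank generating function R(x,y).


R(x,y) = sum over A in 2^E of x^(r(E)-r(A)) * y^(|A|-r(A)).
G has 6 vertices, 10 edges. r(E) = 5.
Enumerate all 2^10 = 1024 subsets.
Count subsets with r(E)-r(A)=1 and |A|-r(A)=2: 56.

56


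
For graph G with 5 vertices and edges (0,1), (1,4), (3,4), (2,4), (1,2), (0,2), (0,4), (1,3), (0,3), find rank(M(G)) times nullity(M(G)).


r(M) = |V| - c = 5 - 1 = 4.
nullity = |E| - r(M) = 9 - 4 = 5.
Product = 4 * 5 = 20.

20


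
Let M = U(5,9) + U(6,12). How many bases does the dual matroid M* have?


(M1+M2)* = M1* + M2*.
M1* = U(4,9), bases: C(9,4) = 126.
M2* = U(6,12), bases: C(12,6) = 924.
|B(M*)| = 126 * 924 = 116424.

116424


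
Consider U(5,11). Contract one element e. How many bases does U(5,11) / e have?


Contracting e from U(5,11) gives U(4,10).
Bases of U(4,10) = C(10,4) = 10! / (4! * 6!) = 210.

210


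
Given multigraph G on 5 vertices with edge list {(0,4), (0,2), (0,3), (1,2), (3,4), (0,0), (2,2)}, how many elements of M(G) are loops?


In a graphic matroid, a loop is a self-loop edge (u,u) with rank 0.
Examining all 7 edges for self-loops...
Self-loops found: (0,0), (2,2)
Number of loops = 2.

2


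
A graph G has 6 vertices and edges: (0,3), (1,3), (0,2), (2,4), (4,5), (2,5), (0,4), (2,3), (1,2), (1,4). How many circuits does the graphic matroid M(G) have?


A circuit in a graphic matroid = edge set of a simple cycle.
G has 6 vertices and 10 edges.
Enumerating all minimal edge subsets forming cycles...
Total circuits found: 20.

20


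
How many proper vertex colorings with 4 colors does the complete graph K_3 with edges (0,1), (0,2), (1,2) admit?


P(K_3, k) = k(k-1)(k-2)...(k-2).
P(4) = (4) * (3) * (2) = 24.

24


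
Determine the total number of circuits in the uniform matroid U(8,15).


In U(8,15), circuits are the (9)-element subsets.
Any set of 9 elements is dependent, and removing any one element gives
an independent set of size 8, so it is a minimal dependent set.
Number of circuits = (15 choose 9) = 5005.

5005


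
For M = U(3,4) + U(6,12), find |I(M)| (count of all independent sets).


For a direct sum, |I(M1+M2)| = |I(M1)| * |I(M2)|.
|I(U(3,4))| = sum C(4,k) for k=0..3 = 15.
|I(U(6,12))| = sum C(12,k) for k=0..6 = 2510.
Total = 15 * 2510 = 37650.

37650


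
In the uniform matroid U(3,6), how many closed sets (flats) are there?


Flats of U(3,6): every subset of size < 3 is a flat, plus E itself.
Count = (6 choose 0) + (6 choose 1) + (6 choose 2) + 1
     = 1 + 6 + 15 + 1
     = 23.

23


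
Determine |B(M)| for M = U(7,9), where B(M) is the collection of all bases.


Bases of U(7,9) are all 7-element subsets of the 9-element ground set.
Number of bases = C(9,7).
C(9,7) = 9! / (7! * 2!) = 36.

36


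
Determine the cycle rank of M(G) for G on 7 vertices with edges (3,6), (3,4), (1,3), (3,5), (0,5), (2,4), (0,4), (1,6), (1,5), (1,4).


Cycle rank (nullity) = |E| - r(M) = |E| - (|V| - c).
|E| = 10, |V| = 7, c = 1.
Nullity = 10 - (7 - 1) = 10 - 6 = 4.

4


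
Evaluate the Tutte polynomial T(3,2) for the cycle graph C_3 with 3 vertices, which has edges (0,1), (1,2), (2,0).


T(C_3; x,y) = x + x^2 + ... + x^(2) + y.
T(3,2) = 3^1 + 3^2 + 2
= 3 + 9 + 2
= 14.

14


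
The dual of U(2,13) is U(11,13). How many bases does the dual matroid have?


The dual of U(r,n) is U(n-r, n) = U(11,13).
Bases of U(11,13) are all (11)-element subsets.
|B(M*)| = C(13,11) = 13! / (11! * 2!) = 78.

78


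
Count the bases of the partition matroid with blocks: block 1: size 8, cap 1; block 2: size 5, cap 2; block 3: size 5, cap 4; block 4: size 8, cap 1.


A basis picks exactly ci elements from block i.
Number of bases = product of C(|Si|, ci).
= C(8,1) * C(5,2) * C(5,4) * C(8,1)
= 8 * 10 * 5 * 8
= 3200.

3200


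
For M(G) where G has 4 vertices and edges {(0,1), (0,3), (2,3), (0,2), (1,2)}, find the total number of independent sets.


An independent set in a graphic matroid is an acyclic edge subset.
G has 4 vertices and 5 edges.
Enumerate all 2^5 = 32 subsets, checking for acyclicity.
Total independent sets = 24.

24


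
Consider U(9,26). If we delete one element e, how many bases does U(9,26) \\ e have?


Deleting e from U(9,26) gives U(9,25) since n > r.
Bases of U(9,25) = C(25,9) = 25! / (9! * 16!) = 2042975.

2042975


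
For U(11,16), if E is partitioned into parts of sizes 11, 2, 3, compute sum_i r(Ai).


r(Ai) = min(|Ai|, 11) for each part.
Sum = min(11,11) + min(2,11) + min(3,11)
    = 11 + 2 + 3
    = 16.

16


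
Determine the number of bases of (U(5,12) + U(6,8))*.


(M1+M2)* = M1* + M2*.
M1* = U(7,12), bases: C(12,7) = 792.
M2* = U(2,8), bases: C(8,2) = 28.
|B(M*)| = 792 * 28 = 22176.

22176


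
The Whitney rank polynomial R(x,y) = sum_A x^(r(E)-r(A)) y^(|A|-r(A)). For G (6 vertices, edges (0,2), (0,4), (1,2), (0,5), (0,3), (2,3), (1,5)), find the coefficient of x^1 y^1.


R(x,y) = sum over A in 2^E of x^(r(E)-r(A)) * y^(|A|-r(A)).
G has 6 vertices, 7 edges. r(E) = 5.
Enumerate all 2^7 = 128 subsets.
Count subsets with r(E)-r(A)=1 and |A|-r(A)=1: 10.

10


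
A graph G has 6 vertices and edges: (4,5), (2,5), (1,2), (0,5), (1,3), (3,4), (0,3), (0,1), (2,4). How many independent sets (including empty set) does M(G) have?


An independent set in a graphic matroid is an acyclic edge subset.
G has 6 vertices and 9 edges.
Enumerate all 2^9 = 512 subsets, checking for acyclicity.
Total independent sets = 314.

314


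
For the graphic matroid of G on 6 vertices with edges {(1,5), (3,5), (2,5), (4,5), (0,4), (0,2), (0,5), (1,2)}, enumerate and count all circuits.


A circuit in a graphic matroid = edge set of a simple cycle.
G has 6 vertices and 8 edges.
Enumerating all minimal edge subsets forming cycles...
Total circuits found: 6.

6


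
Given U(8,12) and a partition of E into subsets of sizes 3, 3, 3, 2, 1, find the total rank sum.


r(Ai) = min(|Ai|, 8) for each part.
Sum = min(3,8) + min(3,8) + min(3,8) + min(2,8) + min(1,8)
    = 3 + 3 + 3 + 2 + 1
    = 12.

12


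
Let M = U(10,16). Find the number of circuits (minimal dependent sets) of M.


In U(10,16), circuits are the (11)-element subsets.
Any set of 11 elements is dependent, and removing any one element gives
an independent set of size 10, so it is a minimal dependent set.
Number of circuits = (16 choose 11) = 4368.

4368


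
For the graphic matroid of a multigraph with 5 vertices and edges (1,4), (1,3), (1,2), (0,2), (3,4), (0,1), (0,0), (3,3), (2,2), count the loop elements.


In a graphic matroid, a loop is a self-loop edge (u,u) with rank 0.
Examining all 9 edges for self-loops...
Self-loops found: (0,0), (3,3), (2,2)
Number of loops = 3.

3


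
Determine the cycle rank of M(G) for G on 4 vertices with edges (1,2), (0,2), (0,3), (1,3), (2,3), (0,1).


Cycle rank (nullity) = |E| - r(M) = |E| - (|V| - c).
|E| = 6, |V| = 4, c = 1.
Nullity = 6 - (4 - 1) = 6 - 3 = 3.

3


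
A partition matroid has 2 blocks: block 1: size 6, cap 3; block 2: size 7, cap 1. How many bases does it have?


A basis picks exactly ci elements from block i.
Number of bases = product of C(|Si|, ci).
= C(6,3) * C(7,1)
= 20 * 7
= 140.

140


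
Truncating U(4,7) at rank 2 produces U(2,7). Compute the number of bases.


Truncating U(4,7) to rank 2 gives U(2,7).
Bases of U(2,7) are all 2-element subsets of 7 elements.
Number of bases = C(7,2) = (7 * 6) / (1 * 2) = 21.

21


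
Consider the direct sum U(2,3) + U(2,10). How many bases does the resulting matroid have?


Bases of a direct sum M1 + M2: |B| = |B(M1)| * |B(M2)|.
|B(U(2,3))| = C(3,2) = 3.
|B(U(2,10))| = C(10,2) = 45.
Total bases = 3 * 45 = 135.

135


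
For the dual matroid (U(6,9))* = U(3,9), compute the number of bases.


The dual of U(r,n) is U(n-r, n) = U(3,9).
Bases of U(3,9) are all (3)-element subsets.
|B(M*)| = C(9,3) = (9 * 8 * 7) / (1 * 2 * 3) = 84.

84


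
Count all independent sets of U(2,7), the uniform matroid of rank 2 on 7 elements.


Independent sets of U(2,7) are all subsets of size <= 2.
Count = (7 choose 0) + (7 choose 1) + (7 choose 2)
     = 1 + 7 + 21
     = 29.

29


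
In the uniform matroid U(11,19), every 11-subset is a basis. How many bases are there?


Bases of U(11,19) are all 11-element subsets of the 19-element ground set.
Number of bases = C(19,11).
(19 choose 11) = 75582.

75582


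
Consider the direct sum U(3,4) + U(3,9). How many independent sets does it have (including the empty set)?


For a direct sum, |I(M1+M2)| = |I(M1)| * |I(M2)|.
|I(U(3,4))| = sum C(4,k) for k=0..3 = 15.
|I(U(3,9))| = sum C(9,k) for k=0..3 = 130.
Total = 15 * 130 = 1950.

1950


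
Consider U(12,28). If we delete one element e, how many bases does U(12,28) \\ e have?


Deleting e from U(12,28) gives U(12,27) since n > r.
Bases of U(12,27) = C(27,12) = 17383860.

17383860


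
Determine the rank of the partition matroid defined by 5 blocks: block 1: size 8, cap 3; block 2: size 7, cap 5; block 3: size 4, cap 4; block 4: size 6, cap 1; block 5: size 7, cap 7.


Rank of a partition matroid = sum of min(|Si|, ci) for each block.
= min(8,3) + min(7,5) + min(4,4) + min(6,1) + min(7,7)
= 3 + 5 + 4 + 1 + 7
= 20.

20


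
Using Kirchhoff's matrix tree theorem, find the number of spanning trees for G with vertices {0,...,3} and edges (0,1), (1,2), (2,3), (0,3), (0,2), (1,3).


By Kirchhoff's matrix tree theorem, the number of spanning trees equals
the determinant of any cofactor of the Laplacian matrix L.
G has 4 vertices and 6 edges.
Computing the (3 x 3) cofactor determinant gives 16.

16


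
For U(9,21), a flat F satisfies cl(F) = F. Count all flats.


Flats of U(9,21): every subset of size < 9 is a flat, plus E itself.
Count = (21 choose 0) + (21 choose 1) + (21 choose 2) + (21 choose 3) + (21 choose 4) + (21 choose 5) + (21 choose 6) + (21 choose 7) + (21 choose 8) + 1
     = 1 + 21 + 210 + 1330 + 5985 + 20349 + 54264 + 116280 + 203490 + 1
     = 401931.

401931


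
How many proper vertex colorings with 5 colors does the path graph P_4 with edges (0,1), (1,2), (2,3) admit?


P(P_4, k) = k * (k-1)^(3).
P(5) = 5 * 4^3 = 5 * 64 = 320.

320


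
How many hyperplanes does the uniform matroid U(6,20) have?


Hyperplanes of U(6,20) are flats of rank 5.
In a uniform matroid, these are exactly the (5)-element subsets.
Count = C(20,5) = 15504.

15504


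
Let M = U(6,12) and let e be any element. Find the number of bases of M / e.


Contracting e from U(6,12) gives U(5,11).
Bases of U(5,11) = (11 choose 5) = 462.

462


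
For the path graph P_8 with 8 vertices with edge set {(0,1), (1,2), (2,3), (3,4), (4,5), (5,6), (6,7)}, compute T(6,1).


A path on 8 vertices is a tree with 7 edges.
T(x,y) = x^(7) for any tree.
T(6,1) = 6^7 = 279936.

279936


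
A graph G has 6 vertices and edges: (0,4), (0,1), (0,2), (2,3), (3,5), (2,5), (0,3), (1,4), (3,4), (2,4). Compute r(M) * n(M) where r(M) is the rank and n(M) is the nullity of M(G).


r(M) = |V| - c = 6 - 1 = 5.
nullity = |E| - r(M) = 10 - 5 = 5.
Product = 5 * 5 = 25.

25


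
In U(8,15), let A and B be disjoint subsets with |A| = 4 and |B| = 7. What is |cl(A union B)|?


|A union B| = 4 + 7 = 11 (disjoint).
In U(8,15), cl(S) = S if |S| < 8, else cl(S) = E.
Since 11 >= 8, cl(A union B) = E.
|cl(A union B)| = 15.

15


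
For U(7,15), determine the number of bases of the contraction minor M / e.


Contracting e from U(7,15) gives U(6,14).
Bases of U(6,14) = (14 choose 6) = 3003.

3003


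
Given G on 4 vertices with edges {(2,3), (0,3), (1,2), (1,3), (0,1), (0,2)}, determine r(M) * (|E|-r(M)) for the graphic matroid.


r(M) = |V| - c = 4 - 1 = 3.
nullity = |E| - r(M) = 6 - 3 = 3.
Product = 3 * 3 = 9.

9


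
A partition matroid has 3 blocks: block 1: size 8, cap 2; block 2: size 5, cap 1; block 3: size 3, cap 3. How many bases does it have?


A basis picks exactly ci elements from block i.
Number of bases = product of C(|Si|, ci).
= C(8,2) * C(5,1) * C(3,3)
= 28 * 5 * 1
= 140.

140


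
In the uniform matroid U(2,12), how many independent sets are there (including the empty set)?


Independent sets of U(2,12) are all subsets of size <= 2.
Count = C(12,0) + C(12,1) + C(12,2)
     = 1 + 12 + 66
     = 79.

79


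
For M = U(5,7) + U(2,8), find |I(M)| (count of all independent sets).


For a direct sum, |I(M1+M2)| = |I(M1)| * |I(M2)|.
|I(U(5,7))| = sum C(7,k) for k=0..5 = 120.
|I(U(2,8))| = sum C(8,k) for k=0..2 = 37.
Total = 120 * 37 = 4440.

4440


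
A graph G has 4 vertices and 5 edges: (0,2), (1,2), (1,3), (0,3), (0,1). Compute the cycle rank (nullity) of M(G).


Cycle rank (nullity) = |E| - r(M) = |E| - (|V| - c).
|E| = 5, |V| = 4, c = 1.
Nullity = 5 - (4 - 1) = 5 - 3 = 2.

2


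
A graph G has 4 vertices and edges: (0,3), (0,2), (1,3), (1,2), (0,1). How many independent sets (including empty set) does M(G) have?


An independent set in a graphic matroid is an acyclic edge subset.
G has 4 vertices and 5 edges.
Enumerate all 2^5 = 32 subsets, checking for acyclicity.
Total independent sets = 24.

24


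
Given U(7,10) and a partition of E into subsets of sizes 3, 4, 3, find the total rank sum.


r(Ai) = min(|Ai|, 7) for each part.
Sum = min(3,7) + min(4,7) + min(3,7)
    = 3 + 4 + 3
    = 10.

10


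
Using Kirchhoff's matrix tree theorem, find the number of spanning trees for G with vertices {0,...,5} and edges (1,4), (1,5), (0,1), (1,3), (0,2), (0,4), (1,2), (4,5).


By Kirchhoff's matrix tree theorem, the number of spanning trees equals
the determinant of any cofactor of the Laplacian matrix L.
G has 6 vertices and 8 edges.
Computing the (5 x 5) cofactor determinant gives 21.

21


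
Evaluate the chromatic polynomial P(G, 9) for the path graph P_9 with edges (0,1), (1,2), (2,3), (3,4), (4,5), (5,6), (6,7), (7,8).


P(P_9, k) = k * (k-1)^(8).
P(9) = 9 * 8^8 = 9 * 16777216 = 150994944.

150994944


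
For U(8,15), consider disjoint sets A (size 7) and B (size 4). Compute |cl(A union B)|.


|A union B| = 7 + 4 = 11 (disjoint).
In U(8,15), cl(S) = S if |S| < 8, else cl(S) = E.
Since 11 >= 8, cl(A union B) = E.
|cl(A union B)| = 15.

15
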